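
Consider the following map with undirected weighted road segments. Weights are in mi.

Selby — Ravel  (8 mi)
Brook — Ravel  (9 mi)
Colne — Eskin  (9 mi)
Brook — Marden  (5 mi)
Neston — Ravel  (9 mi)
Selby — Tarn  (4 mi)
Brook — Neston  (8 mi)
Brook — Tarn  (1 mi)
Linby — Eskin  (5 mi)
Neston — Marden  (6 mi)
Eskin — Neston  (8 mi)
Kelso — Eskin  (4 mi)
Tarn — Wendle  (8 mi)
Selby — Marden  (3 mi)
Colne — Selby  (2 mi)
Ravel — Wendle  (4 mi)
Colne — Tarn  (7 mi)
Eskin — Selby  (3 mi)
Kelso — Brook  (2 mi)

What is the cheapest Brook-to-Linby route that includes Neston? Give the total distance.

21 mi

Shortest Brook→Neston: Brook → Neston = 8
Best Neston to Linby: Neston → Eskin → Linby costing 13
Total via Neston: 8 + 13 = 21 mi.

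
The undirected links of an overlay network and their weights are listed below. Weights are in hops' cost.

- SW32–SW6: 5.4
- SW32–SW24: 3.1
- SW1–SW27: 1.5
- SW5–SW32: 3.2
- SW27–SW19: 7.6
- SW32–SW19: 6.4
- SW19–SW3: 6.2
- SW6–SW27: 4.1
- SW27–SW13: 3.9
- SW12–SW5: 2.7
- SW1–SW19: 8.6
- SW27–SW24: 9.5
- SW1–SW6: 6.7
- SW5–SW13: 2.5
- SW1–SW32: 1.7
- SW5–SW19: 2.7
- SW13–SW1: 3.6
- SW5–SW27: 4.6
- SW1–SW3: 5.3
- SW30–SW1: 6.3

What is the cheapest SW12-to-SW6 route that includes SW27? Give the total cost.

11.4 hops' cost

Shortest SW12→SW27: SW12–SW5–SW27 = 7.3
Shortest SW27→SW6: SW27–SW6 = 4.1
Total via SW27: 7.3 + 4.1 = 11.4 hops' cost.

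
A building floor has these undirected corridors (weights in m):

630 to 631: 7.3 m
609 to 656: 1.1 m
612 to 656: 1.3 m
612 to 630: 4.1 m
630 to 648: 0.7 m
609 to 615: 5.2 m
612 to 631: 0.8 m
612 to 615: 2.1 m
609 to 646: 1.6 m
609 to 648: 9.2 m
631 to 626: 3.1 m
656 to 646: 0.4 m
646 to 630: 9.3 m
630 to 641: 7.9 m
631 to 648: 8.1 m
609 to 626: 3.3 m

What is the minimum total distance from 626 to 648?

8.7 m

Settle nodes by increasing distance from 626:
626: 0
631: 3.1  (via 626)
609: 3.3  (via 626)
612: 3.9  (via 631)
656: 4.4  (via 609)
646: 4.8  (via 656)
615: 6  (via 612)
630: 8  (via 612)
648: 8.7  (via 630)
Shortest route: 626 → 631 → 612 → 630 → 648 = 8.7 m.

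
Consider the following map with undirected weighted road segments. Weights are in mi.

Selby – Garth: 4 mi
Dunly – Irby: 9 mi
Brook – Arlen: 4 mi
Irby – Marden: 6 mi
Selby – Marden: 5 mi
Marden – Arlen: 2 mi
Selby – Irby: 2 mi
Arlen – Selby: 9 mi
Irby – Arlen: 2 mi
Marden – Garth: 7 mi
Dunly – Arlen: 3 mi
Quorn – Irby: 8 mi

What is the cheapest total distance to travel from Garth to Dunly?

Enumerating some paths:
Garth–Selby–Irby–Arlen–Dunly: 4+2+2+3 = 11
Garth–Selby–Irby–Dunly: 4+2+9 = 15
Garth–Selby–Marden–Arlen–Dunly: 4+5+2+3 = 14
Garth–Marden–Arlen–Dunly: 7+2+3 = 12
The minimum is 11 mi via Garth–Selby–Irby–Arlen–Dunly.

11 mi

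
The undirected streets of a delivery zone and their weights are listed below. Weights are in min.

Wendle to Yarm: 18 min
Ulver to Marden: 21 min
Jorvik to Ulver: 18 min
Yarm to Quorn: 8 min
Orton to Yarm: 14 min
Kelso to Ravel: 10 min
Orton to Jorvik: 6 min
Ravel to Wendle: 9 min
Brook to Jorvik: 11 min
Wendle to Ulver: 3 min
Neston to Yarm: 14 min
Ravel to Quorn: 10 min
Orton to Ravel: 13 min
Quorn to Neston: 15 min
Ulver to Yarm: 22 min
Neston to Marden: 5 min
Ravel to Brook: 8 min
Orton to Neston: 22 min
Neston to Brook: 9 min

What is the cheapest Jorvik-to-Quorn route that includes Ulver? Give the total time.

Shortest Jorvik→Ulver: Jorvik–Ulver = 18
Shortest Ulver→Quorn: Ulver–Wendle–Ravel–Quorn = 22
Total via Ulver: 18 + 22 = 40 min.

40 min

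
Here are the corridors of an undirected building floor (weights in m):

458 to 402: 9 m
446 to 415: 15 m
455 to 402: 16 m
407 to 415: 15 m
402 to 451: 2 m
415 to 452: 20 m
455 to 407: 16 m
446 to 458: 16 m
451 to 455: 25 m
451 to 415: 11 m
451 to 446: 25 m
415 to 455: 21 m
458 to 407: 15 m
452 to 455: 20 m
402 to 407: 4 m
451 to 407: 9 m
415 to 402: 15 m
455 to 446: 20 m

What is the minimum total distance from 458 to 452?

Compare a few routes:
458 - 402 - 451 - 415 - 452: 9+2+11+20 = 42
458 - 402 - 415 - 452: 9+15+20 = 44
The minimum is 42 m via 458 - 402 - 451 - 415 - 452.

42 m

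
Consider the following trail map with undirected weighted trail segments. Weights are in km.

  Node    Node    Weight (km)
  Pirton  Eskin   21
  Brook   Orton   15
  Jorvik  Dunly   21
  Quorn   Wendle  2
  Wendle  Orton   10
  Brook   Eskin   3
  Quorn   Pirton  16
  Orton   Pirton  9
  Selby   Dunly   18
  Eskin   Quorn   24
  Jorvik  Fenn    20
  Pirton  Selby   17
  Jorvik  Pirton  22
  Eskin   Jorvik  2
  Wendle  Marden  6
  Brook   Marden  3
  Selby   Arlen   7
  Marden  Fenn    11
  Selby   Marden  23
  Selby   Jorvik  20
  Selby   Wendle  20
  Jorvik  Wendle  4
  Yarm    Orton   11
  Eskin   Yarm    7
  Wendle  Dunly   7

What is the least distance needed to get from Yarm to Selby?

29 km

Candidate routes:
Yarm - Eskin - Brook - Marden - Selby: 7+3+3+23 = 36
Yarm - Eskin - Jorvik - Wendle - Selby: 7+2+4+20 = 33
Yarm - Eskin - Jorvik - Selby: 7+2+20 = 29
Yarm - Orton - Pirton - Selby: 11+9+17 = 37
Cheapest is Yarm - Eskin - Jorvik - Selby at 29 km.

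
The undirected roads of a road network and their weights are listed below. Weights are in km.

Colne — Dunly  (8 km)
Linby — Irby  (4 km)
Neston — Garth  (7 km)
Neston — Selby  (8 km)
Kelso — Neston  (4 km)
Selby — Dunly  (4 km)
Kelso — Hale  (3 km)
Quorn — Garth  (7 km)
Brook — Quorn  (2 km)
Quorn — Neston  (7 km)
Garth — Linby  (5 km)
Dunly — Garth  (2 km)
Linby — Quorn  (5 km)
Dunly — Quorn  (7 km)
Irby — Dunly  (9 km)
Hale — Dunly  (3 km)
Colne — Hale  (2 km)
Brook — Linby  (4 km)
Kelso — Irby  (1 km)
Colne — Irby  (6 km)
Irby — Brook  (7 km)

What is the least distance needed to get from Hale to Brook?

11 km

Enumerating some paths:
Hale–Kelso–Irby–Brook: 3+1+7 = 11
Hale–Kelso–Irby–Linby–Brook: 3+1+4+4 = 12
Cheapest is Hale–Kelso–Irby–Brook at 11 km.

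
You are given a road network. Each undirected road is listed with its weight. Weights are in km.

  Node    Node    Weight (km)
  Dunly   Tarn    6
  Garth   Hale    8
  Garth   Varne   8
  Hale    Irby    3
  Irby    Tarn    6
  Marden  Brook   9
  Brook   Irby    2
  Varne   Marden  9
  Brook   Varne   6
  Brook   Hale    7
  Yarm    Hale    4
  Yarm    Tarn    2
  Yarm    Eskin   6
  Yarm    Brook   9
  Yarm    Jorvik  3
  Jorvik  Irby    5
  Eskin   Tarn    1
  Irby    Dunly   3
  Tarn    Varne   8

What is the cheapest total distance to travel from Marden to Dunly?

Settle nodes by increasing distance from Marden:
Marden: 0
Varne: 9  (via Marden)
Brook: 9  (via Marden)
Irby: 11  (via Brook)
Dunly: 14  (via Irby)
Shortest route: Marden–Brook–Irby–Dunly = 14 km.

14 km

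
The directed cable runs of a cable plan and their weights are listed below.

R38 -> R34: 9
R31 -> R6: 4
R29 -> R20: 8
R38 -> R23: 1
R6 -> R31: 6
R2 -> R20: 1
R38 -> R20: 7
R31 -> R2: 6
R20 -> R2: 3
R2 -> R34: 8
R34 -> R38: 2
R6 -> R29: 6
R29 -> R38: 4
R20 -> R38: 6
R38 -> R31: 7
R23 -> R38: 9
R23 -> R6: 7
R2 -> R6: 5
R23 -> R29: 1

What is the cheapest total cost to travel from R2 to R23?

Enumerating some paths:
R2 → R20 → R38 → R23: 1+6+1 = 8
R2 → R6 → R29 → R38 → R23: 5+6+4+1 = 16
R2 → R34 → R38 → R23: 8+2+1 = 11
The minimum is 8 via R2 → R20 → R38 → R23.

8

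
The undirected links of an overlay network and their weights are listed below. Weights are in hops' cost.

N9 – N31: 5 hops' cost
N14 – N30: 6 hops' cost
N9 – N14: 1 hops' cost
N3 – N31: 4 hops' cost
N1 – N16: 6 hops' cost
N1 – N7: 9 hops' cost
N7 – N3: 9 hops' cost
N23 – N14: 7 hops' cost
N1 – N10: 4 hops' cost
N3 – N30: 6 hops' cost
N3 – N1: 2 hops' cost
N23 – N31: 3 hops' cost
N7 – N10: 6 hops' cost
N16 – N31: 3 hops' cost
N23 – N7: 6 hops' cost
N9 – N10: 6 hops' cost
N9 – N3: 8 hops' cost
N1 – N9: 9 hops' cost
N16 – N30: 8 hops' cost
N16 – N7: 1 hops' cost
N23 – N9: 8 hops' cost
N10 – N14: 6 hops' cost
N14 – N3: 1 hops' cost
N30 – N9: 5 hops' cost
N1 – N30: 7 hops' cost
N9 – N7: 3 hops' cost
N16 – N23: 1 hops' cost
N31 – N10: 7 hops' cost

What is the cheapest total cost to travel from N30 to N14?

Compare a few routes:
N30 → N14: 6 = 6
N30 → N3 → N14: 6+1 = 7
N30 → N1 → N3 → N14: 7+2+1 = 10
The minimum is 6 hops' cost via N30 → N14.

6 hops' cost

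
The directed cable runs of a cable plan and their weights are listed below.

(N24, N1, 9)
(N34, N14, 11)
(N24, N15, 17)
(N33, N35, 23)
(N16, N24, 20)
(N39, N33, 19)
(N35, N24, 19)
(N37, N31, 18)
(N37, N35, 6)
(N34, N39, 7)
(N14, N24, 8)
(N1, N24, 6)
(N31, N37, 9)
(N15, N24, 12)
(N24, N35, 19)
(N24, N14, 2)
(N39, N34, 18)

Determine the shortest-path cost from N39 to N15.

Running Dijkstra from N39:
N39: 0
N34: 18  (via N39)
N33: 19  (via N39)
N14: 29  (via N34)
N24: 37  (via N14)
N35: 42  (via N33)
N1: 46  (via N24)
N15: 54  (via N24)
Shortest route: N39 → N34 → N14 → N24 → N15 = 54.

54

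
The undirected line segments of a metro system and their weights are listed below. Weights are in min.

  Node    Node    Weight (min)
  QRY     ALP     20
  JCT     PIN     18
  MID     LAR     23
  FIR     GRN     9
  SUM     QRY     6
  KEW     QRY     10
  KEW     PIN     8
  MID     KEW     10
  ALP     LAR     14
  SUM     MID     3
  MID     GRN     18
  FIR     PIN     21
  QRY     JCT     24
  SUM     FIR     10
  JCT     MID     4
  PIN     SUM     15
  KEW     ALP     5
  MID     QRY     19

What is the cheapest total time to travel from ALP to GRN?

33 min

Enumerating some paths:
ALP–KEW–QRY–SUM–FIR–GRN: 5+10+6+10+9 = 40
ALP–KEW–QRY–SUM–MID–GRN: 5+10+6+3+18 = 42
ALP–KEW–MID–GRN: 5+10+18 = 33
ALP–KEW–MID–SUM–FIR–GRN: 5+10+3+10+9 = 37
The minimum is 33 min via ALP–KEW–MID–GRN.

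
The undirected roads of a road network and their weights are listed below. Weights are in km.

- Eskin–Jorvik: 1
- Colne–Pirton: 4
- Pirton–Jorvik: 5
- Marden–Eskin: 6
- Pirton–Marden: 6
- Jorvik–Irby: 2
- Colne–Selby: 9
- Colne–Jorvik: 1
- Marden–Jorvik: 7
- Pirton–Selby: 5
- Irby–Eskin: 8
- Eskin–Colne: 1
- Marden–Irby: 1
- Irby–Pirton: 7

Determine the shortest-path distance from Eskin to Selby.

Running Dijkstra from Eskin:
Eskin: 0
Jorvik: 1  (via Eskin)
Colne: 1  (via Eskin)
Irby: 3  (via Jorvik)
Marden: 4  (via Irby)
Pirton: 5  (via Colne)
Selby: 10  (via Colne)
Shortest route: Eskin → Colne → Selby = 10 km.

10 km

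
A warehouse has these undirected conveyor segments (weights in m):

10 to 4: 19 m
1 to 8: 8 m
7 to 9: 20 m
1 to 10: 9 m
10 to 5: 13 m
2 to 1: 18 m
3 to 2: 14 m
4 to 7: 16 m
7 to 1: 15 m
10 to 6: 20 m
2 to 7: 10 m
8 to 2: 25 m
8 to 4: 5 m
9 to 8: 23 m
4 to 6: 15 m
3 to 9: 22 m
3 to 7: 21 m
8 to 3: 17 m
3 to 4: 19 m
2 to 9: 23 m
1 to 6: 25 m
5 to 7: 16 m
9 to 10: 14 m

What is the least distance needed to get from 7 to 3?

Compare a few routes:
7 - 2 - 3: 10+14 = 24
7 - 3: 21 = 21
Cheapest is 7 - 3 at 21 m.

21 m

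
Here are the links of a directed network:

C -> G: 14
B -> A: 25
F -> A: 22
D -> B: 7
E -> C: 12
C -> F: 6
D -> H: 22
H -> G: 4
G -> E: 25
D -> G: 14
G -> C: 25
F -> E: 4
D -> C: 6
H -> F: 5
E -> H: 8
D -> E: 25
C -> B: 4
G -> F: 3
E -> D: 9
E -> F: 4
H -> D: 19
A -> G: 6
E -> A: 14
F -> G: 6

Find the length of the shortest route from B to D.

47

Running Dijkstra from B:
B: 0
A: 25  (via B)
G: 31  (via A)
F: 34  (via G)
E: 38  (via F)
H: 46  (via E)
D: 47  (via E)
Shortest route: B–A–G–F–E–D = 47.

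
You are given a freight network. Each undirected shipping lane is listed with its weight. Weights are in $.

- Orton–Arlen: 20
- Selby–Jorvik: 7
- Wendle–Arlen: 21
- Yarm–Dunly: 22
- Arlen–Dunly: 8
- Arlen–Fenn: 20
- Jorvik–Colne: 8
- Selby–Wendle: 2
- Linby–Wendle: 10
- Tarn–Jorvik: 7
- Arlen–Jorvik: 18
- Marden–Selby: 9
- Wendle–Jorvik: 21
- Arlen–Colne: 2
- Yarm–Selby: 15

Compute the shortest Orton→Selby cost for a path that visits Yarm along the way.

Best Orton to Yarm: Orton → Arlen → Dunly → Yarm costing 50
Best Yarm to Selby: Yarm → Selby costing 15
Total via Yarm: 50 + 15 = $65.

$65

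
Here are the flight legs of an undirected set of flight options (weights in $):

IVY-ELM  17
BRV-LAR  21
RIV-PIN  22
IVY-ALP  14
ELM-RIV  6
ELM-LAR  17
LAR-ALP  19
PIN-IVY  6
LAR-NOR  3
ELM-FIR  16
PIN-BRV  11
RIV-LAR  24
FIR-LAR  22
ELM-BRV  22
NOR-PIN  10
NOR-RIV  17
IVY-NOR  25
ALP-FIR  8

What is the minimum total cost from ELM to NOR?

Enumerating some paths:
ELM - LAR - NOR: 17+3 = 20
ELM - RIV - NOR: 6+17 = 23
Cheapest is ELM - LAR - NOR at $20.

$20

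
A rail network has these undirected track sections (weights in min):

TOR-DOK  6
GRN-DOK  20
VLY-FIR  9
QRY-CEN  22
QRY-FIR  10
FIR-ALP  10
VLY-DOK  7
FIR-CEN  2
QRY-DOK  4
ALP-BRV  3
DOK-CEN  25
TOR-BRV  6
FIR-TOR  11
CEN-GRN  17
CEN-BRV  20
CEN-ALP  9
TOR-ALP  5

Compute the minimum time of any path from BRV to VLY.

19 min

Shortest distances from BRV:
BRV: 0
ALP: 3  (via BRV)
TOR: 6  (via BRV)
DOK: 12  (via TOR)
CEN: 12  (via ALP)
FIR: 13  (via ALP)
QRY: 16  (via DOK)
VLY: 19  (via DOK)
Shortest route: BRV → TOR → DOK → VLY = 19 min.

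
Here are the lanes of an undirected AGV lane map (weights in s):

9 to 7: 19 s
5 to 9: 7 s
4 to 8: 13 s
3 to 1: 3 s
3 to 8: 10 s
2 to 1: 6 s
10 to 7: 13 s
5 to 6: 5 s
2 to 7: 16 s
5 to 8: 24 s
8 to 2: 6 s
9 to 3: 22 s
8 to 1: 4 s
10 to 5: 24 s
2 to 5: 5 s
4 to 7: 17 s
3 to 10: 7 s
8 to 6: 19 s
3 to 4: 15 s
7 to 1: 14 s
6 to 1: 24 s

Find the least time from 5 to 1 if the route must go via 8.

Shortest 5→8: 5 → 2 → 8 = 11
Shortest 8→1: 8 → 1 = 4
Total via 8: 11 + 4 = 15 s.

15 s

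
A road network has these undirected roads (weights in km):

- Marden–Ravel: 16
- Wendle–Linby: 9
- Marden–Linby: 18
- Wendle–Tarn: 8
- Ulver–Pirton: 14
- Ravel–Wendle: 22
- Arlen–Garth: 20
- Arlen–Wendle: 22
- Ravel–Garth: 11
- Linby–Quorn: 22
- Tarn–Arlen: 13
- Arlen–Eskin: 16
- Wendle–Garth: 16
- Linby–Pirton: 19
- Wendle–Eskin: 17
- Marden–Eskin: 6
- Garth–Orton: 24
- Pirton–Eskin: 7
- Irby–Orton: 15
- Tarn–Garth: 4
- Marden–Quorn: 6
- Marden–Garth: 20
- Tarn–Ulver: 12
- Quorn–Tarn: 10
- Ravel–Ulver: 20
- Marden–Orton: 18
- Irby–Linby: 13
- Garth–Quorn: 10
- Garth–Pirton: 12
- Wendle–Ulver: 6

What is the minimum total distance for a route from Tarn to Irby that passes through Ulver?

40 km

Shortest Tarn→Ulver: Tarn–Ulver = 12
Shortest Ulver→Irby: Ulver–Wendle–Linby–Irby = 28
Total via Ulver: 12 + 28 = 40 km.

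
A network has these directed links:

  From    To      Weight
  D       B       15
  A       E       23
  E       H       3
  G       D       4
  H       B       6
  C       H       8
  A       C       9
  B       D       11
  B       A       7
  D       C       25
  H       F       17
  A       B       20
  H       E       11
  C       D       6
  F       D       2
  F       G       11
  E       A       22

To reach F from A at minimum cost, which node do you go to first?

C

Compare a few routes:
A - C - H - F: 9+8+17 = 34
A - B - D - C - H - F: 20+11+25+8+17 = 81
A - E - H - F: 23+3+17 = 43
Cheapest is A - C - H - F at 34.
So from A the first move is to C.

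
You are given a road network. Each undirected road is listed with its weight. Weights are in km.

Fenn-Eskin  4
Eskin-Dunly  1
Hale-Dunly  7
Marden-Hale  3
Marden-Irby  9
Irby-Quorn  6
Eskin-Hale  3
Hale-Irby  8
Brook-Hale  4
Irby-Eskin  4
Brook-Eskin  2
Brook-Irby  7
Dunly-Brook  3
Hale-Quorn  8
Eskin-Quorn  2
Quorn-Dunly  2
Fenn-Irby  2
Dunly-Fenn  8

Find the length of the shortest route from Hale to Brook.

Compare a few routes:
Hale–Dunly–Brook: 7+3 = 10
Hale–Eskin–Dunly–Brook: 3+1+3 = 7
Hale–Brook: 4 = 4
Hale–Eskin–Brook: 3+2 = 5
The minimum is 4 km via Hale–Brook.

4 km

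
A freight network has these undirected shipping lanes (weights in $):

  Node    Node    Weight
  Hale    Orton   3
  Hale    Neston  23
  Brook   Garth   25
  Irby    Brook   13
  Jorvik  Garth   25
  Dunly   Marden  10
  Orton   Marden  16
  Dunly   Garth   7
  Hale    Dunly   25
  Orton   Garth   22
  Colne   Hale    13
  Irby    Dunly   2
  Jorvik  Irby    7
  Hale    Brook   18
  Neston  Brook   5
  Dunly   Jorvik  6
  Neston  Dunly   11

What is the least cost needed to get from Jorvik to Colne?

Running Dijkstra from Jorvik:
Jorvik: 0
Dunly: 6  (via Jorvik)
Irby: 7  (via Jorvik)
Garth: 13  (via Dunly)
Marden: 16  (via Dunly)
Neston: 17  (via Dunly)
Brook: 20  (via Irby)
Hale: 31  (via Dunly)
Orton: 32  (via Marden)
Colne: 44  (via Hale)
Shortest route: Jorvik–Dunly–Hale–Colne = $44.

$44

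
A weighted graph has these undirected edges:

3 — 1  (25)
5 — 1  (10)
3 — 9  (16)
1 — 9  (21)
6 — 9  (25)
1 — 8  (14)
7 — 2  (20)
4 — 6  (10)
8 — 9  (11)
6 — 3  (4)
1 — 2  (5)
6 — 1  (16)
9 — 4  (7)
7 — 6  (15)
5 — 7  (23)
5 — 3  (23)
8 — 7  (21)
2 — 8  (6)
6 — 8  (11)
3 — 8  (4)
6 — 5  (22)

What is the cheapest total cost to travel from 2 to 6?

14

Enumerating some paths:
2 - 8 - 6: 6+11 = 17
2 - 8 - 3 - 6: 6+4+4 = 14
2 - 1 - 6: 5+16 = 21
The minimum is 14 via 2 - 8 - 3 - 6.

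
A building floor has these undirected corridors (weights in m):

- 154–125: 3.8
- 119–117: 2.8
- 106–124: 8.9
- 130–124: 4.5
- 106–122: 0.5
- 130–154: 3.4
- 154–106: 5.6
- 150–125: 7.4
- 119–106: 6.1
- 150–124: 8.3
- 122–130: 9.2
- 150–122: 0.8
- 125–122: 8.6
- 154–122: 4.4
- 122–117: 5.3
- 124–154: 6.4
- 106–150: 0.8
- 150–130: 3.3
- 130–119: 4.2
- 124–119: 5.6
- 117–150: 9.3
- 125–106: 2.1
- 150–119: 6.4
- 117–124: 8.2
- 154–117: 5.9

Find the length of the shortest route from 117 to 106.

5.8 m

Shortest distances from 117:
117: 0
119: 2.8  (via 117)
122: 5.3  (via 117)
106: 5.8  (via 122)
Shortest route: 117–122–106 = 5.8 m.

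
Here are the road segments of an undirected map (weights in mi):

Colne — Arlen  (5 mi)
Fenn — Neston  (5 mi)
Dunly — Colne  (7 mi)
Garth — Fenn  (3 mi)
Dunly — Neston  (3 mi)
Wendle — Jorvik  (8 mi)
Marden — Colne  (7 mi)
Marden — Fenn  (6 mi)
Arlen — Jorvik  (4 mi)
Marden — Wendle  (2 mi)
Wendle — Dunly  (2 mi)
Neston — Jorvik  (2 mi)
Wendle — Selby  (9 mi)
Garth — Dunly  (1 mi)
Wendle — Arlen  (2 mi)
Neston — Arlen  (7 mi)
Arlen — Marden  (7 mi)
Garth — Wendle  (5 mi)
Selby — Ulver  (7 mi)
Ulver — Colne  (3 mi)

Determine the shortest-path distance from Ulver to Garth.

Settle nodes by increasing distance from Ulver:
Ulver: 0
Colne: 3  (via Ulver)
Selby: 7  (via Ulver)
Arlen: 8  (via Colne)
Wendle: 10  (via Arlen)
Marden: 10  (via Colne)
Dunly: 10  (via Colne)
Garth: 11  (via Dunly)
Shortest route: Ulver → Colne → Dunly → Garth = 11 mi.

11 mi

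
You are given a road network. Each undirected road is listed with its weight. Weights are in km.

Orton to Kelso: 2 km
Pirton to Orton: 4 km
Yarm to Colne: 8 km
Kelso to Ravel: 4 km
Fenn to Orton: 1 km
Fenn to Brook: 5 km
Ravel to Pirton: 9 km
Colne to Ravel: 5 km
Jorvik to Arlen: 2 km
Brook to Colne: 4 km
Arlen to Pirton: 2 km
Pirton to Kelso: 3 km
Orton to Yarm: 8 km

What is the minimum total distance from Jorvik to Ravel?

11 km

Settle nodes by increasing distance from Jorvik:
Jorvik: 0
Arlen: 2  (via Jorvik)
Pirton: 4  (via Arlen)
Kelso: 7  (via Pirton)
Orton: 8  (via Pirton)
Fenn: 9  (via Orton)
Ravel: 11  (via Kelso)
Shortest route: Jorvik–Arlen–Pirton–Kelso–Ravel = 11 km.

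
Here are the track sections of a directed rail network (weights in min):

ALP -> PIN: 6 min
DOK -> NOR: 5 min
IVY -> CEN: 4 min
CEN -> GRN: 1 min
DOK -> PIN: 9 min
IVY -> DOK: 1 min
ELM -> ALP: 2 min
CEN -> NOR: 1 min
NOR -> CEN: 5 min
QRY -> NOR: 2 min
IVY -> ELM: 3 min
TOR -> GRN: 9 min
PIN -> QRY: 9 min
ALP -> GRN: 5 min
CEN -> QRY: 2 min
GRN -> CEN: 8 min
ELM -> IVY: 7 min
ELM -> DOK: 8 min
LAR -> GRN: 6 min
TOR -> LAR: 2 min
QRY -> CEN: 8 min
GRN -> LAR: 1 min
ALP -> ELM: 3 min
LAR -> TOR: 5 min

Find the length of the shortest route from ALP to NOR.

14 min

Enumerating some paths:
ALP–GRN–CEN–NOR: 5+8+1 = 14
ALP–ELM–IVY–DOK–NOR: 3+7+1+5 = 16
ALP–ELM–IVY–CEN–NOR: 3+7+4+1 = 15
ALP–ELM–DOK–NOR: 3+8+5 = 16
The minimum is 14 min via ALP–GRN–CEN–NOR.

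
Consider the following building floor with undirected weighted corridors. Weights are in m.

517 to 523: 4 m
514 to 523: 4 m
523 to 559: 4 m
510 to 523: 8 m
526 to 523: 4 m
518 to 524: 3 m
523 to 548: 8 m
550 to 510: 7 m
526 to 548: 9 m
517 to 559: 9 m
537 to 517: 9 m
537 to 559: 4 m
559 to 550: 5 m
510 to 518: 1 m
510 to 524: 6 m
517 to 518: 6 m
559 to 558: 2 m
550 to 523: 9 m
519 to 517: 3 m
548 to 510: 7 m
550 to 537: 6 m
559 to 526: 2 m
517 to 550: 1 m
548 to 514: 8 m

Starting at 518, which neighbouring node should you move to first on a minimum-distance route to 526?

Candidate routes:
518–517–550–559–526: 6+1+5+2 = 14
518–510–523–526: 1+8+4 = 13
518–517–523–526: 6+4+4 = 14
Cheapest is 518–510–523–526 at 13 m.
So from 518 the first move is to 510.

510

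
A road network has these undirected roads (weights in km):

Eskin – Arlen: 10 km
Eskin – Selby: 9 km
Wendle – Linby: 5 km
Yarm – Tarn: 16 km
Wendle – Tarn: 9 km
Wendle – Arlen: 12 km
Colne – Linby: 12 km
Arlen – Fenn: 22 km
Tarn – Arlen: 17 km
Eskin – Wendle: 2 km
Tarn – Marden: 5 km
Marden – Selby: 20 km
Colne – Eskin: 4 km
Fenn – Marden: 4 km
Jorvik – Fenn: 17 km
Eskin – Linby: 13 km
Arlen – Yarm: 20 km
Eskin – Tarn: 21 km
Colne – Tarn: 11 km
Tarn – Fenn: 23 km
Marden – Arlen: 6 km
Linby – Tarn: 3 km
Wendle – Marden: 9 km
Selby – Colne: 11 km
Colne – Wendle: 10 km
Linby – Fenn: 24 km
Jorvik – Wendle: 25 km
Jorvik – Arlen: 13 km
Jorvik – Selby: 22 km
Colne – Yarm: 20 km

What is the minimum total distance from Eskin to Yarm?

Shortest distances from Eskin:
Eskin: 0
Wendle: 2  (via Eskin)
Colne: 4  (via Eskin)
Linby: 7  (via Wendle)
Selby: 9  (via Eskin)
Tarn: 10  (via Linby)
Arlen: 10  (via Eskin)
Marden: 11  (via Wendle)
Fenn: 15  (via Marden)
Jorvik: 23  (via Arlen)
Yarm: 24  (via Colne)
Shortest route: Eskin–Colne–Yarm = 24 km.

24 km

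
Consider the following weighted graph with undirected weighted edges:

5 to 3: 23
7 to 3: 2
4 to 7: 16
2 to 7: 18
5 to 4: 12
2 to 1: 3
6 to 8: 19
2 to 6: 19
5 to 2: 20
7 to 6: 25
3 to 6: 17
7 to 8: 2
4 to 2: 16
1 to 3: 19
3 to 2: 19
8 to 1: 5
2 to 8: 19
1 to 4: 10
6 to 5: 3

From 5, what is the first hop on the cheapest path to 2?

2

Candidate routes:
5 - 6 - 2: 3+19 = 22
5 - 2: 20 = 20
The minimum is 20 via 5 - 2.
So from 5 the first move is to 2.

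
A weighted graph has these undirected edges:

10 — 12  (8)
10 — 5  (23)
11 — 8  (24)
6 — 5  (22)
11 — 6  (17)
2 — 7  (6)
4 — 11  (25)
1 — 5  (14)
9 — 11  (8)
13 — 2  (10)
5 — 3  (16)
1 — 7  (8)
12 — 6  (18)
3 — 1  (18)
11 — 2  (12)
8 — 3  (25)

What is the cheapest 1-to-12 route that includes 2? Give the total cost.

Best 1 to 2: 1–7–2 costing 14
Shortest 2→12: 2–11–6–12 = 47
Total via 2: 14 + 47 = 61.

61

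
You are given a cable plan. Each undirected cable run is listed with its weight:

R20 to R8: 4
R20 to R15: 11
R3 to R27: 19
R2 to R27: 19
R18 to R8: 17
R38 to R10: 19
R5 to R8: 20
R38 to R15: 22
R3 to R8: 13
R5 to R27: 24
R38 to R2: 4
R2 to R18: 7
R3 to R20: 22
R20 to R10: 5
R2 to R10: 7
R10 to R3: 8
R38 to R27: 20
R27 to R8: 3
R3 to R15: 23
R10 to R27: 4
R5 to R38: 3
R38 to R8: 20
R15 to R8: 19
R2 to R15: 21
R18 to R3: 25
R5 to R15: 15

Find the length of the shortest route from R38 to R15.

18

Compare a few routes:
R38–R15: 22 = 22
R38–R2–R15: 4+21 = 25
R38–R5–R15: 3+15 = 18
The minimum is 18 via R38–R5–R15.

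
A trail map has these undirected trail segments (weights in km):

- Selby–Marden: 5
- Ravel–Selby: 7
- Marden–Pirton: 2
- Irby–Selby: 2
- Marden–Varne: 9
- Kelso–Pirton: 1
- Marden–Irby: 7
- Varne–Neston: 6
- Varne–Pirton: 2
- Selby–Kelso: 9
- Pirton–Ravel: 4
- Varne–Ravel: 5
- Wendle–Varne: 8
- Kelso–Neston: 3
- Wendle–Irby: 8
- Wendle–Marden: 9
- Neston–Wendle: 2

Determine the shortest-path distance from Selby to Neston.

11 km

Candidate routes:
Selby–Kelso–Neston: 9+3 = 12
Selby–Ravel–Pirton–Kelso–Neston: 7+4+1+3 = 15
Selby–Marden–Pirton–Kelso–Neston: 5+2+1+3 = 11
Selby–Irby–Wendle–Neston: 2+8+2 = 12
Cheapest is Selby–Marden–Pirton–Kelso–Neston at 11 km.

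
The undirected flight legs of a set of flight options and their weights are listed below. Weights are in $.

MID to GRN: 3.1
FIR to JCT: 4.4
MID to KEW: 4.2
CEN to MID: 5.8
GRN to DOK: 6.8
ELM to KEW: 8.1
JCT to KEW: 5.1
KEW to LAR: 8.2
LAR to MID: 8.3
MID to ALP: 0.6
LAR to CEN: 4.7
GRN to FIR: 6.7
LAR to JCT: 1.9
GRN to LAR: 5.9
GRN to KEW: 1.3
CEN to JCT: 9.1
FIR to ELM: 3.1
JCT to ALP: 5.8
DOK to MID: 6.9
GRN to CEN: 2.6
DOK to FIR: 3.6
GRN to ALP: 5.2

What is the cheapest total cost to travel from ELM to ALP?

$12.9

Enumerating some paths:
ELM–KEW–GRN–MID–ALP: 8.1+1.3+3.1+0.6 = 13.1
ELM–KEW–MID–ALP: 8.1+4.2+0.6 = 12.9
ELM–FIR–JCT–ALP: 3.1+4.4+5.8 = 13.3
The minimum is $12.9 via ELM–KEW–MID–ALP.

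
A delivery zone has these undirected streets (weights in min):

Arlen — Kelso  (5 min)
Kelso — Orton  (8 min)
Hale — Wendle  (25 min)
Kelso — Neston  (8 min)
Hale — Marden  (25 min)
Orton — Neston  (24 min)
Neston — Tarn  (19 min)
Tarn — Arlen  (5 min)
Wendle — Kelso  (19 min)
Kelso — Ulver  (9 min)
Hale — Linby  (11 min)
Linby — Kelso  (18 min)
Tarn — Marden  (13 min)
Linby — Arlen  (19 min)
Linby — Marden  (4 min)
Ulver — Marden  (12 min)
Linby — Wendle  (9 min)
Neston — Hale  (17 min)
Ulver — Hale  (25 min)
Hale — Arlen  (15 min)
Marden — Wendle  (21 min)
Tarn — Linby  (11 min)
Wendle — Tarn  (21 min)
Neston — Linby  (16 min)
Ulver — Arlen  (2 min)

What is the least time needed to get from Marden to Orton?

27 min

Settle nodes by increasing distance from Marden:
Marden: 0
Linby: 4  (via Marden)
Ulver: 12  (via Marden)
Tarn: 13  (via Marden)
Wendle: 13  (via Linby)
Arlen: 14  (via Ulver)
Hale: 15  (via Linby)
Kelso: 19  (via Arlen)
Neston: 20  (via Linby)
Orton: 27  (via Kelso)
Shortest route: Marden → Ulver → Arlen → Kelso → Orton = 27 min.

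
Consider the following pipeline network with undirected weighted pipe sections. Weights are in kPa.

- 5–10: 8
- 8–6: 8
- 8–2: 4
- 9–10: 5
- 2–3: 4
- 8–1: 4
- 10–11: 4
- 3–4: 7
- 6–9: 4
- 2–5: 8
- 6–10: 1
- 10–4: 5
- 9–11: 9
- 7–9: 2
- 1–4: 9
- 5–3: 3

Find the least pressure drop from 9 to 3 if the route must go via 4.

Best 9 to 4: 9 → 10 → 4 costing 10
Shortest 4→3: 4 → 3 = 7
Total via 4: 10 + 7 = 17 kPa.

17 kPa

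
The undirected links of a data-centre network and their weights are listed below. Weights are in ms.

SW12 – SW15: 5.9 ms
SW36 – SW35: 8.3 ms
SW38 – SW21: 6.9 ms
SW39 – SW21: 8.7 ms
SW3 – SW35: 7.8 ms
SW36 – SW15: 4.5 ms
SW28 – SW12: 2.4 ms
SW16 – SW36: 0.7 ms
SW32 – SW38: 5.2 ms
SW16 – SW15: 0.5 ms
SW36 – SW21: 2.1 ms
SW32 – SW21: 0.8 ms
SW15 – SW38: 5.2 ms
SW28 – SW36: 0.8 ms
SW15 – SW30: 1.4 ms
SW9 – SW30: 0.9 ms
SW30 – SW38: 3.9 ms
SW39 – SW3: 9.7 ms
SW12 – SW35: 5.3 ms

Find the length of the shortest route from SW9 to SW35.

Compare a few routes:
SW9–SW30–SW15–SW16–SW36–SW28–SW12–SW35: 0.9+1.4+0.5+0.7+0.8+2.4+5.3 = 12
SW9–SW30–SW15–SW16–SW36–SW35: 0.9+1.4+0.5+0.7+8.3 = 11.8
The minimum is 11.8 ms via SW9–SW30–SW15–SW16–SW36–SW35.

11.8 ms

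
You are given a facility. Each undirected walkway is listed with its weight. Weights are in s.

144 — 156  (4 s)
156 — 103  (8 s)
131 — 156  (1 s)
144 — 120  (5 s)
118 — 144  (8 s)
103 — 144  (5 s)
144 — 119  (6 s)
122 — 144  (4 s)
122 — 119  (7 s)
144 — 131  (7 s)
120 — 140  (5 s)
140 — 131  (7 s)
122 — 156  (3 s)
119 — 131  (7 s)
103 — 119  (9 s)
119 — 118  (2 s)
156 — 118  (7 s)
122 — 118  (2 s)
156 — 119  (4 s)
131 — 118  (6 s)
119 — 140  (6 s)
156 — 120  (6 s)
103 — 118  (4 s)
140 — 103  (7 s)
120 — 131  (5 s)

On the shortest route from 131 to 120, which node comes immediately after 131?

Enumerating some paths:
131 → 156 → 144 → 120: 1+4+5 = 10
131 → 144 → 120: 7+5 = 12
131 → 156 → 120: 1+6 = 7
131 → 120: 5 = 5
Cheapest is 131 → 120 at 5 s.
So from 131 the first move is to 120.

120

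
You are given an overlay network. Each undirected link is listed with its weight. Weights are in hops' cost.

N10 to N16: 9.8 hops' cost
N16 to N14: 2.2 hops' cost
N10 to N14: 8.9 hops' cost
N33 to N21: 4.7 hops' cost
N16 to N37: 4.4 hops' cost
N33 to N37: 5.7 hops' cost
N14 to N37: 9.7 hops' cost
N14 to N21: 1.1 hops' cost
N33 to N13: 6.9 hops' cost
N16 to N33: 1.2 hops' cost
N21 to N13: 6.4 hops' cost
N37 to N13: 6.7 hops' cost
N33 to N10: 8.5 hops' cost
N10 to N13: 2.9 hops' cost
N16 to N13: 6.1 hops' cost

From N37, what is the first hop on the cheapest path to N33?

N16

Enumerating some paths:
N37 → N33: 5.7 = 5.7
N37 → N16 → N14 → N21 → N33: 4.4+2.2+1.1+4.7 = 12.4
N37 → N16 → N33: 4.4+1.2 = 5.6
The minimum is 5.6 hops' cost via N37 → N16 → N33.
So from N37 the first move is to N16.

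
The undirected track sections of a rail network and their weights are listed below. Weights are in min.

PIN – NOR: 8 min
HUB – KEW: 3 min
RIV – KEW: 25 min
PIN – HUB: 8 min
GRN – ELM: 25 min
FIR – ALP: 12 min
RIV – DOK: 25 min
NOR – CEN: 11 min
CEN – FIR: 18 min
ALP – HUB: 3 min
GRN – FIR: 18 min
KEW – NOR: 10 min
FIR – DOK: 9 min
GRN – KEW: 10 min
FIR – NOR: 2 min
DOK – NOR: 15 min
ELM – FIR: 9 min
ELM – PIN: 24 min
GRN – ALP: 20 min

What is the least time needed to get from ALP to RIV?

Compare a few routes:
ALP–FIR–DOK–RIV: 12+9+25 = 46
ALP–HUB–KEW–NOR–FIR–DOK–RIV: 3+3+10+2+9+25 = 52
ALP–FIR–NOR–KEW–RIV: 12+2+10+25 = 49
ALP–HUB–KEW–RIV: 3+3+25 = 31
The minimum is 31 min via ALP–HUB–KEW–RIV.

31 min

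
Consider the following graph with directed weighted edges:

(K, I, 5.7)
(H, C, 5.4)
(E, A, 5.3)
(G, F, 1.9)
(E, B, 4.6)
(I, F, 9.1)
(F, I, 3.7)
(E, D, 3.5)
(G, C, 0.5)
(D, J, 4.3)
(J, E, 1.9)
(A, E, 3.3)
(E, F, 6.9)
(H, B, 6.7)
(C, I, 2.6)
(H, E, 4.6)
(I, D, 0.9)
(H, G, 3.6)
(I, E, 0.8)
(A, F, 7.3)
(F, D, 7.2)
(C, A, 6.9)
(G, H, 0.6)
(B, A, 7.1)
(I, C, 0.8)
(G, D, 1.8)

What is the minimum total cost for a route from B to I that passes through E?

Best B to E: B–A–E costing 10.4
Best E to I: E–F–I costing 10.6
Total via E: 10.4 + 10.6 = 21.

21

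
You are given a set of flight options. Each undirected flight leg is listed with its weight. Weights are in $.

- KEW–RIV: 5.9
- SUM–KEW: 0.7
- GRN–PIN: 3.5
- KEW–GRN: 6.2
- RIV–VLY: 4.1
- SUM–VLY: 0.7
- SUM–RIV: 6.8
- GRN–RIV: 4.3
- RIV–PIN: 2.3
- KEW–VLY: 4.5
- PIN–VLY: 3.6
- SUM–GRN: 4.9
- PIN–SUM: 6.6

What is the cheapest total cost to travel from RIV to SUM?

$4.8

Settle nodes by increasing distance from RIV:
RIV: 0
PIN: 2.3  (via RIV)
VLY: 4.1  (via RIV)
GRN: 4.3  (via RIV)
SUM: 4.8  (via VLY)
Shortest route: RIV–VLY–SUM = $4.8.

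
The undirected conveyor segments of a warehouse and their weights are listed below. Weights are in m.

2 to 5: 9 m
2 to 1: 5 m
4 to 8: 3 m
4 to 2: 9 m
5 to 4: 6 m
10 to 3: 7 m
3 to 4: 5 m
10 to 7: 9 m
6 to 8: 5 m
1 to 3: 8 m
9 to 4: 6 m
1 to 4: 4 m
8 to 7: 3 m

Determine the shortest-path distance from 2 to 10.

Enumerating some paths:
2–4–3–10: 9+5+7 = 21
2–1–4–3–10: 5+4+5+7 = 21
2–1–3–10: 5+8+7 = 20
The minimum is 20 m via 2–1–3–10.

20 m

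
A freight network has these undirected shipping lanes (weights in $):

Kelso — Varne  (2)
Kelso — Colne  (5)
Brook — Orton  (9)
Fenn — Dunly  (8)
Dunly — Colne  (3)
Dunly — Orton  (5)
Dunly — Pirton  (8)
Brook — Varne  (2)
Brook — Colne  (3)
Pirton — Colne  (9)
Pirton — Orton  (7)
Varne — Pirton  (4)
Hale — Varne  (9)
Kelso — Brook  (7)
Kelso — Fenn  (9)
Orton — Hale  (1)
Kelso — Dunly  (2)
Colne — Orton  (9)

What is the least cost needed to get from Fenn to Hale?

Enumerating some paths:
Fenn - Kelso - Dunly - Orton - Hale: 9+2+5+1 = 17
Fenn - Dunly - Orton - Hale: 8+5+1 = 14
Fenn - Kelso - Varne - Hale: 9+2+9 = 20
The minimum is $14 via Fenn - Dunly - Orton - Hale.

$14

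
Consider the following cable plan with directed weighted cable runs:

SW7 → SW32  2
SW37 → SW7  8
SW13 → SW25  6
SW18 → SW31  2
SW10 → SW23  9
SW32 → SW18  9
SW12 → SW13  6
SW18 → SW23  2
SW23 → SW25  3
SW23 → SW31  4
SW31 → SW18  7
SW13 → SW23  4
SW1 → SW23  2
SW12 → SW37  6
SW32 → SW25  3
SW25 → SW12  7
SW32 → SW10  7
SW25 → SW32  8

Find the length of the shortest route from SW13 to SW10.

Compare a few routes:
SW13 - SW25 - SW32 - SW10: 6+8+7 = 21
SW13 - SW23 - SW25 - SW32 - SW10: 4+3+8+7 = 22
Cheapest is SW13 - SW25 - SW32 - SW10 at 21.

21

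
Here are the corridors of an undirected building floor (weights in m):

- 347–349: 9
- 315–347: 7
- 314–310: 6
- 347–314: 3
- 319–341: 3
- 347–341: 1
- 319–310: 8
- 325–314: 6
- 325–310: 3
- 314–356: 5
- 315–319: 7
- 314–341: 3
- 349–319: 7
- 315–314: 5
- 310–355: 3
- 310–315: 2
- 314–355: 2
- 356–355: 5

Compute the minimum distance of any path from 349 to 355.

Candidate routes:
349 - 347 - 314 - 355: 9+3+2 = 14
349 - 347 - 341 - 314 - 355: 9+1+3+2 = 15
349 - 319 - 341 - 314 - 355: 7+3+3+2 = 15
349 - 319 - 341 - 347 - 314 - 355: 7+3+1+3+2 = 16
The minimum is 14 m via 349 - 347 - 314 - 355.

14 m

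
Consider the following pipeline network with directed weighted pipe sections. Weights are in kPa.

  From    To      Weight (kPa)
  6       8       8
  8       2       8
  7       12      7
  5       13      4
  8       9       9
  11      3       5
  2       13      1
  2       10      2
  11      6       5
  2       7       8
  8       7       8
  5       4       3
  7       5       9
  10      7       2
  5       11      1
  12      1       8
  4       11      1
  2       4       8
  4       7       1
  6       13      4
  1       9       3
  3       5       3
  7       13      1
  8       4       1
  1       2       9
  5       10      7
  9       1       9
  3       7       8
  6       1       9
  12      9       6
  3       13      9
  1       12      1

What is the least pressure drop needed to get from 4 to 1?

Settle nodes by increasing distance from 4:
4: 0
7: 1  (via 4)
11: 1  (via 4)
13: 2  (via 7)
3: 6  (via 11)
6: 6  (via 11)
12: 8  (via 7)
5: 9  (via 3)
8: 14  (via 6)
9: 14  (via 12)
1: 15  (via 6)
Shortest route: 4 → 11 → 6 → 1 = 15 kPa.

15 kPa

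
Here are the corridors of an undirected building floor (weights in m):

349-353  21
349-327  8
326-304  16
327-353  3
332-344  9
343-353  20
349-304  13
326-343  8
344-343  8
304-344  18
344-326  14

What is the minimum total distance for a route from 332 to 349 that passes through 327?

48 m

Best 332 to 327: 332–344–343–353–327 costing 40
Shortest 327→349: 327–349 = 8
Total via 327: 40 + 8 = 48 m.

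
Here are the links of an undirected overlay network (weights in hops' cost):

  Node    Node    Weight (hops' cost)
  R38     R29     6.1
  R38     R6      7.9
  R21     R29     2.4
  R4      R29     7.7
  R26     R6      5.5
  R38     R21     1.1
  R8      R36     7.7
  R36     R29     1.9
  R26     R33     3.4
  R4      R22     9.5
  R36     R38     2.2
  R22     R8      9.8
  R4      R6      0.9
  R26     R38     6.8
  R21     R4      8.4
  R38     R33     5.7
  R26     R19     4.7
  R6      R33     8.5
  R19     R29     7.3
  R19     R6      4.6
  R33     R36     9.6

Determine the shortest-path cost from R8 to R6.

Compare a few routes:
R8 - R36 - R38 - R21 - R4 - R6: 7.7+2.2+1.1+8.4+0.9 = 20.3
R8 - R22 - R4 - R6: 9.8+9.5+0.9 = 20.2
R8 - R36 - R38 - R6: 7.7+2.2+7.9 = 17.8
R8 - R36 - R29 - R4 - R6: 7.7+1.9+7.7+0.9 = 18.2
Cheapest is R8 - R36 - R38 - R6 at 17.8 hops' cost.

17.8 hops' cost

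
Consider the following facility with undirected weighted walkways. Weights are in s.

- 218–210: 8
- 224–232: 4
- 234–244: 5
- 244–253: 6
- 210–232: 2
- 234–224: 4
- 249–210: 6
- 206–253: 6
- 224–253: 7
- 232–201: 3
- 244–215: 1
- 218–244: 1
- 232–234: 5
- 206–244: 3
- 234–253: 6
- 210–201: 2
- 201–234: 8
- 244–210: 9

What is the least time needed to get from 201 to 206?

14 s

Shortest distances from 201:
201: 0
210: 2  (via 201)
232: 3  (via 201)
224: 7  (via 232)
249: 8  (via 210)
234: 8  (via 201)
218: 10  (via 210)
244: 11  (via 210)
215: 12  (via 244)
206: 14  (via 244)
Shortest route: 201–210–244–206 = 14 s.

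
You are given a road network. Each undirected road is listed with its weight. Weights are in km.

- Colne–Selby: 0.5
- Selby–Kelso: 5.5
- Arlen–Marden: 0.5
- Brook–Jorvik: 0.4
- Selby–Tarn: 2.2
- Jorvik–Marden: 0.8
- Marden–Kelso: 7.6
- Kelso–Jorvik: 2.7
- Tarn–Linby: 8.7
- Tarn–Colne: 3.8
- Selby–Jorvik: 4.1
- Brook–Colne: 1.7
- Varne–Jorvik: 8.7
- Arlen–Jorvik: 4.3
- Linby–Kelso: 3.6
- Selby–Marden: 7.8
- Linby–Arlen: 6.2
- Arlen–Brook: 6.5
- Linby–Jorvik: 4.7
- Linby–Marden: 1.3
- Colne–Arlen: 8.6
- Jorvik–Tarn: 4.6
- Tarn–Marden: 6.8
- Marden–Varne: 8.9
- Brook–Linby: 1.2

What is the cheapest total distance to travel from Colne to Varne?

10.8 km

Running Dijkstra from Colne:
Colne: 0
Selby: 0.5  (via Colne)
Brook: 1.7  (via Colne)
Jorvik: 2.1  (via Brook)
Tarn: 2.7  (via Selby)
Linby: 2.9  (via Brook)
Marden: 2.9  (via Jorvik)
Arlen: 3.4  (via Marden)
Kelso: 4.8  (via Jorvik)
Varne: 10.8  (via Jorvik)
Shortest route: Colne → Brook → Jorvik → Varne = 10.8 km.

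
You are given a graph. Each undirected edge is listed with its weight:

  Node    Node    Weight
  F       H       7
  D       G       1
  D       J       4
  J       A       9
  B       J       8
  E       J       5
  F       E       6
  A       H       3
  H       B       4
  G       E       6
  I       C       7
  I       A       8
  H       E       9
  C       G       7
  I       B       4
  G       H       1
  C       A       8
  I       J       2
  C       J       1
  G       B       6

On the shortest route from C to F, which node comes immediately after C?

J

Candidate routes:
C → G → H → F: 7+1+7 = 15
C → J → D → G → H → F: 1+4+1+1+7 = 14
C → J → E → F: 1+5+6 = 12
C → A → H → F: 8+3+7 = 18
Cheapest is C → J → E → F at 12.
So from C the first move is to J.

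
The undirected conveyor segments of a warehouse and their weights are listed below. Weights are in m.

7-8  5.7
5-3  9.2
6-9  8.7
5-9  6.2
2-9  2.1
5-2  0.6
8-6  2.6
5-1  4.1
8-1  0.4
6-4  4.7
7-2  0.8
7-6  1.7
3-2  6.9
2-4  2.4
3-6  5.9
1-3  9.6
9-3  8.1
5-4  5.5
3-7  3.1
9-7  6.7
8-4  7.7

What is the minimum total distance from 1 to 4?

7.1 m

Enumerating some paths:
1 - 5 - 2 - 4: 4.1+0.6+2.4 = 7.1
1 - 8 - 6 - 4: 0.4+2.6+4.7 = 7.7
1 - 8 - 6 - 7 - 2 - 4: 0.4+2.6+1.7+0.8+2.4 = 7.9
Cheapest is 1 - 5 - 2 - 4 at 7.1 m.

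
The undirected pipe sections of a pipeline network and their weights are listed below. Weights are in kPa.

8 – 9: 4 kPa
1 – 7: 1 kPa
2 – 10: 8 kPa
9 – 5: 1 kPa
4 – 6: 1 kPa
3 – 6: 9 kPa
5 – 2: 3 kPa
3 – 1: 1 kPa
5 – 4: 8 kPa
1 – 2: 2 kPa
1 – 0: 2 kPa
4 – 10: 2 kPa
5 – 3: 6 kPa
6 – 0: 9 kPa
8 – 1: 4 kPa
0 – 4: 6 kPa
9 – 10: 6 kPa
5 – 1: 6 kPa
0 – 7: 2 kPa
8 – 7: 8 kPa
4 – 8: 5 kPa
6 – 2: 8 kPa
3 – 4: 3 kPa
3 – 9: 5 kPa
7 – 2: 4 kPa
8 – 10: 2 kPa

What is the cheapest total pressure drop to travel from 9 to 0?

Shortest distances from 9:
9: 0
5: 1  (via 9)
2: 4  (via 5)
8: 4  (via 9)
3: 5  (via 9)
1: 6  (via 2)
10: 6  (via 9)
7: 7  (via 1)
0: 8  (via 1)
Shortest route: 9 → 5 → 2 → 1 → 0 = 8 kPa.

8 kPa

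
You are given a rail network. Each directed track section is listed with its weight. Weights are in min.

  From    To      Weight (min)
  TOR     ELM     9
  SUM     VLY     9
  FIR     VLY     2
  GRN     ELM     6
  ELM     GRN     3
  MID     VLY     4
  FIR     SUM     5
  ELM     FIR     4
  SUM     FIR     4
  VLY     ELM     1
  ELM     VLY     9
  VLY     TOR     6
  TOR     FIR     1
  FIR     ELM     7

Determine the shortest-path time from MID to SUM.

Compare a few routes:
MID → VLY → ELM → FIR → SUM: 4+1+4+5 = 14
MID → VLY → TOR → ELM → FIR → SUM: 4+6+9+4+5 = 28
MID → VLY → TOR → FIR → SUM: 4+6+1+5 = 16
Cheapest is MID → VLY → ELM → FIR → SUM at 14 min.

14 min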